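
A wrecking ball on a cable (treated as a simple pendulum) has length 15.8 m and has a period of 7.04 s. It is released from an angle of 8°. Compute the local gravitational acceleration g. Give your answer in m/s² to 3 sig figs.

12.6 m/s²

From T = 2π√(L/g), g = 4π²L/T² = 4π² × 15.8/7.040² = 12.6 m/s².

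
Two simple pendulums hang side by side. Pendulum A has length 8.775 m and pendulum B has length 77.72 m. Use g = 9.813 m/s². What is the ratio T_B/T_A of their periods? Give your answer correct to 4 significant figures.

2.976

T ∝ √L, so T_B/T_A = √(L_B/L_A) = √(77.72/8.775) = 2.976.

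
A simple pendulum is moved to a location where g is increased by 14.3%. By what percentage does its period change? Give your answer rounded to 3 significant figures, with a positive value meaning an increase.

T ∝ 1/√g, so T'/T = 1/√(1.143) = 0.9354.
Percentage change in T = (0.9354 − 1) × 100% = -6.46%.

-6.46%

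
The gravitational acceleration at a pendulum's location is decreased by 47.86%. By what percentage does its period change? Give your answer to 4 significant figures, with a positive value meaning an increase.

T ∝ 1/√g, so T'/T = 1/√(0.52140) = 1.3849.
Percentage change in T = (1.3849 − 1) × 100% = 38.49%.

38.49%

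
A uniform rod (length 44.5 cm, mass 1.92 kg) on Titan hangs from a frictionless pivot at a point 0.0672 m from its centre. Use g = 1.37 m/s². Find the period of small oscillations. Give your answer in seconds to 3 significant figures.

3.00 s

For a physical pendulum T = 2π√(I/(mgd)), with d = 0.06720 m from pivot to centre of mass.
I_cm = mL²/12 = 1.92 × 0.445²/12 = 0.03168 kg·m²; I = I_cm + md² = 0.03168 + 1.92 × 0.06720² = 0.04035 kg·m².
T = 2π√(0.04035/(1.92 × 1.37 × 0.06720)) = 3.00 s.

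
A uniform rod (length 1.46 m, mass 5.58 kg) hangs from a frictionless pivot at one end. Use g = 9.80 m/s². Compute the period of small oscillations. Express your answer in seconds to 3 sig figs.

For a physical pendulum T = 2π√(I/(mgd)), with d = 0.7300 m from pivot to centre of mass.
I_cm = mL²/12 = 5.58 × 1.46²/12 = 0.9912 kg·m²; I = I_cm + md² = 0.9912 + 5.58 × 0.7300² = 3.965 kg·m².
T = 2π√(3.965/(5.58 × 9.80 × 0.7300)) = 1.98 s.

1.98 s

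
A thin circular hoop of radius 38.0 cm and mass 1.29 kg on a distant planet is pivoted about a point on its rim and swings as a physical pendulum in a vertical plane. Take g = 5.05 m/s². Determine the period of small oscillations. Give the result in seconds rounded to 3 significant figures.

I_cm = mr² = 0.1863 kg·m². The pivot is at distance d = 0.380 m from the centre of mass.
By the parallel-axis theorem, I = I_cm + md² = 0.1863 + 0.1863 = 0.3726 kg·m².
T = 2π√(I/(mgd)) = 2π√(0.3726/(1.29 × 5.05 × 0.380)) = 2.44 s.

2.44 s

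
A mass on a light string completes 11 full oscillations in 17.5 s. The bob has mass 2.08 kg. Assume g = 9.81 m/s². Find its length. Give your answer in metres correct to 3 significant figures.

T = 17.5/11 = 1.591 s.
From T = 2π√(L/g), L = gT²/(4π²) = 9.81 × 1.591²/(4π²) = 0.629 m.

0.629 m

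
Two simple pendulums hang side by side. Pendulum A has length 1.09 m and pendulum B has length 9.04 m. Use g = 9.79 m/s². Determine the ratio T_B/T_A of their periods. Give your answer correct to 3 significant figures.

T ∝ √L, so T_B/T_A = √(L_B/L_A) = √(9.04/1.09) = 2.88.

2.88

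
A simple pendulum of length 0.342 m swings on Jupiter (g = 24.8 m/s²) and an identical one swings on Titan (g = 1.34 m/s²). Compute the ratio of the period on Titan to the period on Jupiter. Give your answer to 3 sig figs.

4.30

T ∝ 1/√g, so T₂/T₁ = √(g₁/g₂) = √(24.8/1.34) = 4.30.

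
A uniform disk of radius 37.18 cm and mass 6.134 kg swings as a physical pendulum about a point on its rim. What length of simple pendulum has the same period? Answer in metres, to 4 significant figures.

0.5577 m

The equivalent simple-pendulum length is L_eq = I/(md), where I is about the pivot and d = 0.37180 m.
I_cm = ½mR² = 0.42397 kg·m², so I = I_cm + md² = 0.42397 + 0.84793 = 1.2719 kg·m².
L_eq = 1.2719/(6.134 × 0.37180) = 0.5577 m.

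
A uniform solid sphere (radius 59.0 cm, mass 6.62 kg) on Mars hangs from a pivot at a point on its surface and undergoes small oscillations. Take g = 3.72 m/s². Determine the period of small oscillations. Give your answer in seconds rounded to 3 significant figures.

2.96 s

I_cm = (2/5)mr² = 0.9218 kg·m². The pivot is at distance d = 0.590 m from the centre of mass.
By the parallel-axis theorem, I = I_cm + md² = 0.9218 + 2.304 = 3.226 kg·m².
T = 2π√(I/(mgd)) = 2π√(3.226/(6.62 × 3.72 × 0.590)) = 2.96 s.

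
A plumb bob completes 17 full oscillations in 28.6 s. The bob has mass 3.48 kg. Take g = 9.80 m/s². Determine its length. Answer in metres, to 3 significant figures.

0.703 m

T = 28.6/17 = 1.682 s.
From T = 2π√(L/g), L = gT²/(4π²) = 9.80 × 1.682²/(4π²) = 0.703 m.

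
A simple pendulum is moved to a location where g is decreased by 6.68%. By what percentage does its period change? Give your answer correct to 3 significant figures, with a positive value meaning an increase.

T ∝ 1/√g, so T'/T = 1/√(0.9332) = 1.035.
Percentage change in T = (1.035 − 1) × 100% = 3.52%.

3.52%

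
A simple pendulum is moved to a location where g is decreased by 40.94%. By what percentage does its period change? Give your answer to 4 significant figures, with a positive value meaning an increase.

30.12%

T ∝ 1/√g, so T'/T = 1/√(0.59060) = 1.3012.
Percentage change in T = (1.3012 − 1) × 100% = 30.12%.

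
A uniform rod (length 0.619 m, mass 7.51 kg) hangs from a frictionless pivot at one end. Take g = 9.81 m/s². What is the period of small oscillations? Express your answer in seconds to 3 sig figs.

1.29 s

For a physical pendulum T = 2π√(I/(mgd)), with d = 0.3095 m from pivot to centre of mass.
I_cm = mL²/12 = 7.51 × 0.619²/12 = 0.2398 kg·m²; I = I_cm + md² = 0.2398 + 7.51 × 0.3095² = 0.9592 kg·m².
T = 2π√(0.9592/(7.51 × 9.81 × 0.3095)) = 1.29 s.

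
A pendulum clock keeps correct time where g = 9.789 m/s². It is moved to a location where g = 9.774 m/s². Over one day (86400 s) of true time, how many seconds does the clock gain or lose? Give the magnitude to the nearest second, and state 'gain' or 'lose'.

The clock's period scales as T ∝ 1/√g, so T'/T = √(9.789/9.774) = 1.00077.
In 86400 s of true time the clock registers 86400/1.00077 = 86333.8 s, so it loses 66 s.

lose 66 s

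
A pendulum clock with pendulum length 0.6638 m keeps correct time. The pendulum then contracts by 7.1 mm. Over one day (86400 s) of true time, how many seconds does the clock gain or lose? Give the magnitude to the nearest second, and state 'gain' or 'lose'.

T ∝ √L, so T'/T = √(0.65670/0.6638) = 0.994638.
In 86400 s of true time the clock registers 86400/0.994638 = 86865.8 s, so it gains 466 s.

gain 466 s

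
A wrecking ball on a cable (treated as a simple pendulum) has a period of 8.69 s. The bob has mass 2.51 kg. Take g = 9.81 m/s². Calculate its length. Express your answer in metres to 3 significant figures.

From T = 2π√(L/g), L = gT²/(4π²) = 9.81 × 8.690²/(4π²) = 18.8 m.

18.8 m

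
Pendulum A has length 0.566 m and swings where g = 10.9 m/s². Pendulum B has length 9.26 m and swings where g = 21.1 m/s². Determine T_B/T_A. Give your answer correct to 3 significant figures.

T = 2π√(L/g), so T_B/T_A = √((L_B/g_B)/(L_A/g_A)) = √((9.26/21.1)/(0.566/10.9)) = 2.91.

2.91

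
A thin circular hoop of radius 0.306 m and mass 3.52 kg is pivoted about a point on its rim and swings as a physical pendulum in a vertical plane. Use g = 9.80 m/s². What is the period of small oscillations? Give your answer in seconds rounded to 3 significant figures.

1.57 s

I_cm = mr² = 0.3296 kg·m². The pivot is at distance d = 0.306 m from the centre of mass.
By the parallel-axis theorem, I = I_cm + md² = 0.3296 + 0.3296 = 0.6592 kg·m².
T = 2π√(I/(mgd)) = 2π√(0.6592/(3.52 × 9.80 × 0.306)) = 1.57 s.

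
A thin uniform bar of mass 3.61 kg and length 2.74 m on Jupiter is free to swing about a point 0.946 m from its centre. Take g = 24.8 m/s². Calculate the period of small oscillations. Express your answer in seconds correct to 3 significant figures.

1.60 s

For a physical pendulum T = 2π√(I/(mgd)), with d = 0.9460 m from pivot to centre of mass.
I_cm = mL²/12 = 3.61 × 2.74²/12 = 2.259 kg·m²; I = I_cm + md² = 2.259 + 3.61 × 0.9460² = 5.489 kg·m².
T = 2π√(5.489/(3.61 × 24.8 × 0.9460)) = 1.60 s.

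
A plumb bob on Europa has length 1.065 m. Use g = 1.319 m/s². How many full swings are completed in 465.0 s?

T = 2π√(L/g) = 2π√(1.065/1.319) = 5.6459 s.
Number of complete oscillations = ⌊465.0/5.6459⌋ = ⌊82.361⌋ = 82.

82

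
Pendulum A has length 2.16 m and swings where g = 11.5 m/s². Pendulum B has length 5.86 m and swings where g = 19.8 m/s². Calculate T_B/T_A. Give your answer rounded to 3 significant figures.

1.26

T = 2π√(L/g), so T_B/T_A = √((L_B/g_B)/(L_A/g_A)) = √((5.86/19.8)/(2.16/11.5)) = 1.26.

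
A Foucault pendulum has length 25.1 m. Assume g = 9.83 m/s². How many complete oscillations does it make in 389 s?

T = 2π√(L/g) = 2π√(25.1/9.83) = 10.04 s.
Number of complete oscillations = ⌊389/10.04⌋ = ⌊38.74⌋ = 38.

38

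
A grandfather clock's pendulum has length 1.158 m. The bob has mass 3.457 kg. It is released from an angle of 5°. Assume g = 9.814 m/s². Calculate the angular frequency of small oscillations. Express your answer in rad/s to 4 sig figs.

ω = √(g/L) = √(9.814/1.158) = 2.911 rad/s.

2.911 rad/s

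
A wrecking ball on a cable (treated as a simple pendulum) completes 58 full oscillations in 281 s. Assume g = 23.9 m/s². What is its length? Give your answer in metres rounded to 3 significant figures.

14.2 m

T = 281/58 = 4.845 s.
From T = 2π√(L/g), L = gT²/(4π²) = 23.9 × 4.845²/(4π²) = 14.2 m.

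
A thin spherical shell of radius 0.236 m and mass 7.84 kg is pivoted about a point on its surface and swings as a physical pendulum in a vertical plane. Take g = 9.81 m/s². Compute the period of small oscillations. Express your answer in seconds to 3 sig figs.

I_cm = (2/3)mr² = 0.2911 kg·m². The pivot is at distance d = 0.236 m from the centre of mass.
By the parallel-axis theorem, I = I_cm + md² = 0.2911 + 0.4367 = 0.7278 kg·m².
T = 2π√(I/(mgd)) = 2π√(0.7278/(7.84 × 9.81 × 0.236)) = 1.26 s.

1.26 s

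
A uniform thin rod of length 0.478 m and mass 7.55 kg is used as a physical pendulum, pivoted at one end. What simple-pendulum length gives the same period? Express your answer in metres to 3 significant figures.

0.319 m

The equivalent simple-pendulum length is L_eq = I/(md), where I is about the pivot and d = 0.2390 m.
I_cm = (1/12)mL² = 0.1438 kg·m², so I = I_cm + md² = 0.1438 + 0.4313 = 0.5750 kg·m².
L_eq = 0.5750/(7.55 × 0.2390) = 0.319 m.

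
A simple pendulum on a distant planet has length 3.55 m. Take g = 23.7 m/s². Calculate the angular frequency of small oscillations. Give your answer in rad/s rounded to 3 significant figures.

ω = √(g/L) = √(23.7/3.55) = 2.58 rad/s.

2.58 rad/s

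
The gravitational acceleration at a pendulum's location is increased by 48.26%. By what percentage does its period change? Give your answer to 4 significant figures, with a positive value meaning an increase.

-17.87%

T ∝ 1/√g, so T'/T = 1/√(1.4826) = 0.82127.
Percentage change in T = (0.82127 − 1) × 100% = -17.87%.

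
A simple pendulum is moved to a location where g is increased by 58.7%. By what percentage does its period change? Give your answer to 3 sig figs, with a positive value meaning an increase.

T ∝ 1/√g, so T'/T = 1/√(1.587) = 0.7938.
Percentage change in T = (0.7938 − 1) × 100% = -20.6%.

-20.6%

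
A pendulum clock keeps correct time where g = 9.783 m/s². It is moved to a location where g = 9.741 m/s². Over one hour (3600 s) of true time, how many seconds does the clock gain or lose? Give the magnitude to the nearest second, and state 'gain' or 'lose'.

lose 8 s

The clock's period scales as T ∝ 1/√g, so T'/T = √(9.783/9.741) = 1.00215.
In 3600 s of true time the clock registers 3600/1.00215 = 3592.3 s, so it loses 8 s.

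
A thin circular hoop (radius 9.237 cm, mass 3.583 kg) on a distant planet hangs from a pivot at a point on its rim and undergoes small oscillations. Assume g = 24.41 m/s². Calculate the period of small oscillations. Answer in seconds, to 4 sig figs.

0.5466 s

I_cm = mr² = 0.030571 kg·m². The pivot is at distance d = 0.09237 m from the centre of mass.
By the parallel-axis theorem, I = I_cm + md² = 0.030571 + 0.030571 = 0.061142 kg·m².
T = 2π√(I/(mgd)) = 2π√(0.061142/(3.583 × 24.41 × 0.09237)) = 0.5466 s.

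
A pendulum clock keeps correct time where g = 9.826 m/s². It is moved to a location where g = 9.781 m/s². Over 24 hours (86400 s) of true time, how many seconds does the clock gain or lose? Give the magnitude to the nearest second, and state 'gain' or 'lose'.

lose 198 s

The clock's period scales as T ∝ 1/√g, so T'/T = √(9.826/9.781) = 1.00230.
In 86400 s of true time the clock registers 86400/1.00230 = 86201.9 s, so it loses 198 s.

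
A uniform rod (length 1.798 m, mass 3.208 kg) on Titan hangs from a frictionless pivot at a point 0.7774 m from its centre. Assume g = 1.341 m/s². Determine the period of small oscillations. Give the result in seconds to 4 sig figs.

5.752 s

For a physical pendulum T = 2π√(I/(mgd)), with d = 0.77740 m from pivot to centre of mass.
I_cm = mL²/12 = 3.208 × 1.798²/12 = 0.86424 kg·m²; I = I_cm + md² = 0.86424 + 3.208 × 0.77740² = 2.8030 kg·m².
T = 2π√(2.8030/(3.208 × 1.341 × 0.77740)) = 5.752 s.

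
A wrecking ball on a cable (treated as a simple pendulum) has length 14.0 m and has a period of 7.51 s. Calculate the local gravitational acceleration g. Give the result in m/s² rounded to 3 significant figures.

9.80 m/s²

From T = 2π√(L/g), g = 4π²L/T² = 4π² × 14.0/7.510² = 9.80 m/s².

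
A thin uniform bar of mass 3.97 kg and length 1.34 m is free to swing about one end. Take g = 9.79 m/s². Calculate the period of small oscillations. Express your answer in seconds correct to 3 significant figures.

1.90 s

For a physical pendulum T = 2π√(I/(mgd)), with d = 0.6700 m from pivot to centre of mass.
I_cm = mL²/12 = 3.97 × 1.34²/12 = 0.5940 kg·m²; I = I_cm + md² = 0.5940 + 3.97 × 0.6700² = 2.376 kg·m².
T = 2π√(2.376/(3.97 × 9.79 × 0.6700)) = 1.90 s.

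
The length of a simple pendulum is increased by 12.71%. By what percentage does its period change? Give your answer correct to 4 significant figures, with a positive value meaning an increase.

T ∝ √L, so T'/T = √(1.1271) = 1.0616.
Percentage change in T = (1.0616 − 1) × 100% = 6.165%.

6.165%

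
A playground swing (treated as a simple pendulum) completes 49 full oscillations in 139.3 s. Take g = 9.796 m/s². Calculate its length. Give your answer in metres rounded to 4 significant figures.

2.005 m

T = 139.3/49 = 2.8429 s.
From T = 2π√(L/g), L = gT²/(4π²) = 9.796 × 2.8429²/(4π²) = 2.005 m.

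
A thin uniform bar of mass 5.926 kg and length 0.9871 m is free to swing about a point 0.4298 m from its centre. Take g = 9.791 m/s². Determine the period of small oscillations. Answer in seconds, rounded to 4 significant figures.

1.579 s

For a physical pendulum T = 2π√(I/(mgd)), with d = 0.42980 m from pivot to centre of mass.
I_cm = mL²/12 = 5.926 × 0.9871²/12 = 0.48117 kg·m²; I = I_cm + md² = 0.48117 + 5.926 × 0.42980² = 1.5759 kg·m².
T = 2π√(1.5759/(5.926 × 9.791 × 0.42980)) = 1.579 s.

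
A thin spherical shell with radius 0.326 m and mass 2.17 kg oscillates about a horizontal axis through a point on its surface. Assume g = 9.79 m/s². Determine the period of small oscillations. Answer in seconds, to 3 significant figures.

I_cm = (2/3)mr² = 0.1537 kg·m². The pivot is at distance d = 0.326 m from the centre of mass.
By the parallel-axis theorem, I = I_cm + md² = 0.1537 + 0.2306 = 0.3844 kg·m².
T = 2π√(I/(mgd)) = 2π√(0.3844/(2.17 × 9.79 × 0.326)) = 1.48 s.

1.48 s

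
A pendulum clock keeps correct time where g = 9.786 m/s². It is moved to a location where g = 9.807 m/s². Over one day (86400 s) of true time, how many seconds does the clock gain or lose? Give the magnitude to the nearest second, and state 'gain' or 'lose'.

The clock's period scales as T ∝ 1/√g, so T'/T = √(9.786/9.807) = 0.998929.
In 86400 s of true time the clock registers 86400/0.998929 = 86492.7 s, so it gains 93 s.

gain 93 s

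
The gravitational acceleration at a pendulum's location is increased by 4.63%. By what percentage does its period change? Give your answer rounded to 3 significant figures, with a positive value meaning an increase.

T ∝ 1/√g, so T'/T = 1/√(1.046) = 0.9776.
Percentage change in T = (0.9776 − 1) × 100% = -2.24%.

-2.24%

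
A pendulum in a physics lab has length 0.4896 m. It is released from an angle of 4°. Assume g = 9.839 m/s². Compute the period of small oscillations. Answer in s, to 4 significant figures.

1.402 s

T = 2π√(L/g) = 2π√(0.4896/9.839) = 2π × 0.22307 = 1.402 s.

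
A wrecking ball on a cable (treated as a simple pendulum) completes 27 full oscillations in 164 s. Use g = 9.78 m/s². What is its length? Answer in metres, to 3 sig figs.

9.14 m

T = 164/27 = 6.074 s.
From T = 2π√(L/g), L = gT²/(4π²) = 9.78 × 6.074²/(4π²) = 9.14 m.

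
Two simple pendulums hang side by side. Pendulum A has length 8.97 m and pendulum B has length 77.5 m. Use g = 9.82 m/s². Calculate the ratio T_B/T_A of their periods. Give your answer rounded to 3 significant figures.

T ∝ √L, so T_B/T_A = √(L_B/L_A) = √(77.5/8.97) = 2.94.

2.94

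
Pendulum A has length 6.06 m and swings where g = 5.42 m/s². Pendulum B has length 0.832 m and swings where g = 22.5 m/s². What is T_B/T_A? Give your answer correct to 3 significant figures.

T = 2π√(L/g), so T_B/T_A = √((L_B/g_B)/(L_A/g_A)) = √((0.832/22.5)/(6.06/5.42)) = 0.182.

0.182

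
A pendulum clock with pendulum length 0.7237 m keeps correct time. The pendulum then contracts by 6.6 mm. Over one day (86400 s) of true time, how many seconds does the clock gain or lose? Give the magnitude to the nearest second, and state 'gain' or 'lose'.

gain 397 s

T ∝ √L, so T'/T = √(0.71710/0.7237) = 0.995430.
In 86400 s of true time the clock registers 86400/0.995430 = 86796.7 s, so it gains 397 s.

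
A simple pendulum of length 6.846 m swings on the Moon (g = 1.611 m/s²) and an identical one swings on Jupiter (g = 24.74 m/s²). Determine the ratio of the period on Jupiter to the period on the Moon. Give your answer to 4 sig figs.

0.2552

T ∝ 1/√g, so T₂/T₁ = √(g₁/g₂) = √(1.611/24.74) = 0.2552.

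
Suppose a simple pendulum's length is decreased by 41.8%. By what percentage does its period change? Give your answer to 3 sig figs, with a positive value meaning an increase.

T ∝ √L, so T'/T = √(0.5820) = 0.7629.
Percentage change in T = (0.7629 − 1) × 100% = -23.7%.

-23.7%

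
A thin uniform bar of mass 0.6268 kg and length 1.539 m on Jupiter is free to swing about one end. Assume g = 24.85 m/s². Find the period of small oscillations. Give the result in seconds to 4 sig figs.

For a physical pendulum T = 2π√(I/(mgd)), with d = 0.76950 m from pivot to centre of mass.
I_cm = mL²/12 = 0.6268 × 1.539²/12 = 0.12372 kg·m²; I = I_cm + md² = 0.12372 + 0.6268 × 0.76950² = 0.49486 kg·m².
T = 2π√(0.49486/(0.6268 × 24.85 × 0.76950)) = 1.277 s.

1.277 s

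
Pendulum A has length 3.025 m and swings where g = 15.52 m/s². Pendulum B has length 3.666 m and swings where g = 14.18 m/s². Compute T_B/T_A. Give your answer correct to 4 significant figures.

1.152

T = 2π√(L/g), so T_B/T_A = √((L_B/g_B)/(L_A/g_A)) = √((3.666/14.18)/(3.025/15.52)) = 1.152.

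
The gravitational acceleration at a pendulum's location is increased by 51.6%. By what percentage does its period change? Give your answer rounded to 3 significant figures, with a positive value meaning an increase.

T ∝ 1/√g, so T'/T = 1/√(1.516) = 0.8122.
Percentage change in T = (0.8122 − 1) × 100% = -18.8%.

-18.8%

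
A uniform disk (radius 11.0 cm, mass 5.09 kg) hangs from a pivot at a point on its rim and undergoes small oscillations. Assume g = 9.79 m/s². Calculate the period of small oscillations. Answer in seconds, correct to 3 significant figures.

0.816 s

I_cm = ½mr² = 0.03079 kg·m². The pivot is at distance d = 0.110 m from the centre of mass.
By the parallel-axis theorem, I = I_cm + md² = 0.03079 + 0.06159 = 0.09238 kg·m².
T = 2π√(I/(mgd)) = 2π√(0.09238/(5.09 × 9.79 × 0.110)) = 0.816 s.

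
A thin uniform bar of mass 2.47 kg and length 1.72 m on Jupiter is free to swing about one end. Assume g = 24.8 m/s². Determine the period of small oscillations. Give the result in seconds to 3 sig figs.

1.35 s

For a physical pendulum T = 2π√(I/(mgd)), with d = 0.8600 m from pivot to centre of mass.
I_cm = mL²/12 = 2.47 × 1.72²/12 = 0.6089 kg·m²; I = I_cm + md² = 0.6089 + 2.47 × 0.8600² = 2.436 kg·m².
T = 2π√(2.436/(2.47 × 24.8 × 0.8600)) = 1.35 s.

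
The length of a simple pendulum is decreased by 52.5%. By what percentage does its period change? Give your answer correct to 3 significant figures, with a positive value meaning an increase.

-31.1%

T ∝ √L, so T'/T = √(0.4750) = 0.6892.
Percentage change in T = (0.6892 − 1) × 100% = -31.1%.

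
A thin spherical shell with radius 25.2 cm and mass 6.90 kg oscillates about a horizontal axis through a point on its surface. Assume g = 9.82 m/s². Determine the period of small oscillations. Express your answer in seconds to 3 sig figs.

I_cm = (2/3)mr² = 0.2921 kg·m². The pivot is at distance d = 0.252 m from the centre of mass.
By the parallel-axis theorem, I = I_cm + md² = 0.2921 + 0.4382 = 0.7303 kg·m².
T = 2π√(I/(mgd)) = 2π√(0.7303/(6.90 × 9.82 × 0.252)) = 1.30 s.

1.30 s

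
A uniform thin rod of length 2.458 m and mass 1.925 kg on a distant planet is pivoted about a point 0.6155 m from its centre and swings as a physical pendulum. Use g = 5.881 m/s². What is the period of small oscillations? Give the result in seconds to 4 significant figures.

For a physical pendulum T = 2π√(I/(mgd)), with d = 0.61550 m from pivot to centre of mass.
I_cm = mL²/12 = 1.925 × 2.458²/12 = 0.96920 kg·m²; I = I_cm + md² = 0.96920 + 1.925 × 0.61550² = 1.6985 kg·m².
T = 2π√(1.6985/(1.925 × 5.881 × 0.61550)) = 3.102 s.

3.102 s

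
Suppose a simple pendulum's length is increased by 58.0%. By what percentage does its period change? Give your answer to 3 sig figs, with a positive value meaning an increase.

25.7%

T ∝ √L, so T'/T = √(1.580) = 1.257.
Percentage change in T = (1.257 − 1) × 100% = 25.7%.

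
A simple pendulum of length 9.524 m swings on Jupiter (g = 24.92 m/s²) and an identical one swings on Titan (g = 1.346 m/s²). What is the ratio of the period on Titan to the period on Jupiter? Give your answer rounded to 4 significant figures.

T ∝ 1/√g, so T₂/T₁ = √(g₁/g₂) = √(24.92/1.346) = 4.303.

4.303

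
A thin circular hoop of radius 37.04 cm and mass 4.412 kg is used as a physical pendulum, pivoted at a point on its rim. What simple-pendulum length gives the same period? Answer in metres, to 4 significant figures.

The equivalent simple-pendulum length is L_eq = I/(md), where I is about the pivot and d = 0.37040 m.
I_cm = mR² = 0.60531 kg·m², so I = I_cm + md² = 0.60531 + 0.60531 = 1.2106 kg·m².
L_eq = 1.2106/(4.412 × 0.37040) = 0.7408 m.

0.7408 m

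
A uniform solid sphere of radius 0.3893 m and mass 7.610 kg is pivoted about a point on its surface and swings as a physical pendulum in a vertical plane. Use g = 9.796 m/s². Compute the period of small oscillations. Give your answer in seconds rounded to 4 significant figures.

1.482 s

I_cm = (2/5)mr² = 0.46133 kg·m². The pivot is at distance d = 0.3893 m from the centre of mass.
By the parallel-axis theorem, I = I_cm + md² = 0.46133 + 1.1533 = 1.6147 kg·m².
T = 2π√(I/(mgd)) = 2π√(1.6147/(7.610 × 9.796 × 0.3893)) = 1.482 s.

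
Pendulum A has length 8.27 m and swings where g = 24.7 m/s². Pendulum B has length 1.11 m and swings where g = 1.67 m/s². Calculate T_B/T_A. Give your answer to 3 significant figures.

T = 2π√(L/g), so T_B/T_A = √((L_B/g_B)/(L_A/g_A)) = √((1.11/1.67)/(8.27/24.7)) = 1.41.

1.41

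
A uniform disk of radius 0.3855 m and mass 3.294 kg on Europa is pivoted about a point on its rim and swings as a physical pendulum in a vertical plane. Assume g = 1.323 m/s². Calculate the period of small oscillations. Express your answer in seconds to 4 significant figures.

4.154 s

I_cm = ½mr² = 0.24476 kg·m². The pivot is at distance d = 0.3855 m from the centre of mass.
By the parallel-axis theorem, I = I_cm + md² = 0.24476 + 0.48952 = 0.73428 kg·m².
T = 2π√(I/(mgd)) = 2π√(0.73428/(3.294 × 1.323 × 0.3855)) = 4.154 s.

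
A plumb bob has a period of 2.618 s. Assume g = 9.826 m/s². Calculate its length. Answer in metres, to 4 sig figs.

1.706 m

From T = 2π√(L/g), L = gT²/(4π²) = 9.826 × 2.6180²/(4π²) = 1.706 m.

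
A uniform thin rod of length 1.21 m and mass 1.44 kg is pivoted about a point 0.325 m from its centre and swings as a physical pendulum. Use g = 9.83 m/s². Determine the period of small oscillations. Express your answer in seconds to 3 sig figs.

For a physical pendulum T = 2π√(I/(mgd)), with d = 0.3250 m from pivot to centre of mass.
I_cm = mL²/12 = 1.44 × 1.21²/12 = 0.1757 kg·m²; I = I_cm + md² = 0.1757 + 1.44 × 0.3250² = 0.3278 kg·m².
T = 2π√(0.3278/(1.44 × 9.83 × 0.3250)) = 1.68 s.

1.68 s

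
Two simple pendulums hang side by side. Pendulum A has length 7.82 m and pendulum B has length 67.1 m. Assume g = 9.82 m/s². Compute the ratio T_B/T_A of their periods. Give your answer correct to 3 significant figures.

T ∝ √L, so T_B/T_A = √(L_B/L_A) = √(67.1/7.82) = 2.93.

2.93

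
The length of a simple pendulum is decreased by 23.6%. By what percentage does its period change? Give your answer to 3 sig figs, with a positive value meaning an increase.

-12.6%

T ∝ √L, so T'/T = √(0.7640) = 0.8741.
Percentage change in T = (0.8741 − 1) × 100% = -12.6%.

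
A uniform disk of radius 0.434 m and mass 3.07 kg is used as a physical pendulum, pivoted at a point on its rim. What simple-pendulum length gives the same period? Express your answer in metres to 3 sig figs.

The equivalent simple-pendulum length is L_eq = I/(md), where I is about the pivot and d = 0.4340 m.
I_cm = ½mR² = 0.2891 kg·m², so I = I_cm + md² = 0.2891 + 0.5783 = 0.8674 kg·m².
L_eq = 0.8674/(3.07 × 0.4340) = 0.651 m.

0.651 m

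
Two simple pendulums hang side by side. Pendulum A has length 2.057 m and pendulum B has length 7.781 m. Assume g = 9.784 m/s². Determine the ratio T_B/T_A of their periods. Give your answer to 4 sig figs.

1.945

T ∝ √L, so T_B/T_A = √(L_B/L_A) = √(7.781/2.057) = 1.945.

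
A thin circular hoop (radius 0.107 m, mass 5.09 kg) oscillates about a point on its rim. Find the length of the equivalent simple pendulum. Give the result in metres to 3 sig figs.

0.214 m

The equivalent simple-pendulum length is L_eq = I/(md), where I is about the pivot and d = 0.1070 m.
I_cm = mR² = 0.05828 kg·m², so I = I_cm + md² = 0.05828 + 0.05828 = 0.1166 kg·m².
L_eq = 0.1166/(5.09 × 0.1070) = 0.214 m.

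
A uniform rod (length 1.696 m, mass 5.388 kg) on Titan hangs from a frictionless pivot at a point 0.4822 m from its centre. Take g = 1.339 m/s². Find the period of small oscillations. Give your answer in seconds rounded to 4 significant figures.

For a physical pendulum T = 2π√(I/(mgd)), with d = 0.48220 m from pivot to centre of mass.
I_cm = mL²/12 = 5.388 × 1.696²/12 = 1.2915 kg·m²; I = I_cm + md² = 1.2915 + 5.388 × 0.48220² = 2.5443 kg·m².
T = 2π√(2.5443/(5.388 × 1.339 × 0.48220)) = 5.373 s.

5.373 s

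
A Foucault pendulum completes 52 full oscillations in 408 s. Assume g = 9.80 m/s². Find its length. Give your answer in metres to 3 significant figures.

15.3 m

T = 408/52 = 7.846 s.
From T = 2π√(L/g), L = gT²/(4π²) = 9.80 × 7.846²/(4π²) = 15.3 m.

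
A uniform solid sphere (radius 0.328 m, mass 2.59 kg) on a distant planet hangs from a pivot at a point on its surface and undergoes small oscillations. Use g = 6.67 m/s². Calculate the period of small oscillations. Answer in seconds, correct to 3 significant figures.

I_cm = (2/5)mr² = 0.1115 kg·m². The pivot is at distance d = 0.328 m from the centre of mass.
By the parallel-axis theorem, I = I_cm + md² = 0.1115 + 0.2786 = 0.3901 kg·m².
T = 2π√(I/(mgd)) = 2π√(0.3901/(2.59 × 6.67 × 0.328)) = 1.65 s.

1.65 s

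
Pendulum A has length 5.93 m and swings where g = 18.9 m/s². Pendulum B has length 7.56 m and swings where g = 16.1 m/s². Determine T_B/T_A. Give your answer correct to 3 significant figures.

T = 2π√(L/g), so T_B/T_A = √((L_B/g_B)/(L_A/g_A)) = √((7.56/16.1)/(5.93/18.9)) = 1.22.

1.22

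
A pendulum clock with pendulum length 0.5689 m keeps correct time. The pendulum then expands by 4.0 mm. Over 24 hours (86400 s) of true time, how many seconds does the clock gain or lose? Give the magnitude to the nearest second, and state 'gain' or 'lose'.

T ∝ √L, so T'/T = √(0.57290/0.5689) = 1.00351.
In 86400 s of true time the clock registers 86400/1.00351 = 86097.8 s, so it loses 302 s.

lose 302 s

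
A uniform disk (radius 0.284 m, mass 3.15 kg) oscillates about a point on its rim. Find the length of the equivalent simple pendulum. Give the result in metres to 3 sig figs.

The equivalent simple-pendulum length is L_eq = I/(md), where I is about the pivot and d = 0.2840 m.
I_cm = ½mR² = 0.1270 kg·m², so I = I_cm + md² = 0.1270 + 0.2541 = 0.3811 kg·m².
L_eq = 0.3811/(3.15 × 0.2840) = 0.426 m.

0.426 m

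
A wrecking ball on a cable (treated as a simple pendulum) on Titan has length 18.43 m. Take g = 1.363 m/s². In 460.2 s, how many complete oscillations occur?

T = 2π√(L/g) = 2π√(18.43/1.363) = 23.104 s.
Number of complete oscillations = ⌊460.2/23.104⌋ = ⌊19.918⌋ = 19.

19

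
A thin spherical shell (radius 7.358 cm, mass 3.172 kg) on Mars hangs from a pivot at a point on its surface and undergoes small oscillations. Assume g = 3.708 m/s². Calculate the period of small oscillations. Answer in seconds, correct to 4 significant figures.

I_cm = (2/3)mr² = 0.011449 kg·m². The pivot is at distance d = 0.07358 m from the centre of mass.
By the parallel-axis theorem, I = I_cm + md² = 0.011449 + 0.017173 = 0.028622 kg·m².
T = 2π√(I/(mgd)) = 2π√(0.028622/(3.172 × 3.708 × 0.07358)) = 1.143 s.

1.143 s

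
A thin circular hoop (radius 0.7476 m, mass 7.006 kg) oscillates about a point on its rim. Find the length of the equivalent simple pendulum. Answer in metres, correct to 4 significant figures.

The equivalent simple-pendulum length is L_eq = I/(md), where I is about the pivot and d = 0.74760 m.
I_cm = mR² = 3.9157 kg·m², so I = I_cm + md² = 3.9157 + 3.9157 = 7.8314 kg·m².
L_eq = 7.8314/(7.006 × 0.74760) = 1.495 m.

1.495 m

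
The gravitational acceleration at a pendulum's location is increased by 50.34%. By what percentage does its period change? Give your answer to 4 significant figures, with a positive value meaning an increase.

T ∝ 1/√g, so T'/T = 1/√(1.5034) = 0.81557.
Percentage change in T = (0.81557 − 1) × 100% = -18.44%.

-18.44%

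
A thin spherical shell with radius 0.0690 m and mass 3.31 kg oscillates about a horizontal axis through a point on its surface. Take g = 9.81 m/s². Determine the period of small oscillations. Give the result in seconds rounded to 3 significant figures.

0.680 s

I_cm = (2/3)mr² = 0.01051 kg·m². The pivot is at distance d = 0.0690 m from the centre of mass.
By the parallel-axis theorem, I = I_cm + md² = 0.01051 + 0.01576 = 0.02626 kg·m².
T = 2π√(I/(mgd)) = 2π√(0.02626/(3.31 × 9.81 × 0.0690)) = 0.680 s.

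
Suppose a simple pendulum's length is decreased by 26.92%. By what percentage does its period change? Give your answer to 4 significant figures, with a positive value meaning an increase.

T ∝ √L, so T'/T = √(0.73080) = 0.85487.
Percentage change in T = (0.85487 − 1) × 100% = -14.51%.

-14.51%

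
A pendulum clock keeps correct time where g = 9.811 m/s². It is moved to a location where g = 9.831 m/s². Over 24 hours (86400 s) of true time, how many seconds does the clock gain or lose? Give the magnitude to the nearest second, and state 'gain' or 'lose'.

gain 88 s

The clock's period scales as T ∝ 1/√g, so T'/T = √(9.811/9.831) = 0.998982.
In 86400 s of true time the clock registers 86400/0.998982 = 86488.0 s, so it gains 88 s.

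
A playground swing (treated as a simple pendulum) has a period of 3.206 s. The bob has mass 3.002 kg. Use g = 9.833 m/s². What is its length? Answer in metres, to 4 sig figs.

From T = 2π√(L/g), L = gT²/(4π²) = 9.833 × 3.2060²/(4π²) = 2.560 m.

2.560 m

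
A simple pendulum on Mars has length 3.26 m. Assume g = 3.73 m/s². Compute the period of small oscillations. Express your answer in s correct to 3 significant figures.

T = 2π√(L/g) = 2π√(3.26/3.73) = 2π × 0.9349 = 5.87 s.

5.87 s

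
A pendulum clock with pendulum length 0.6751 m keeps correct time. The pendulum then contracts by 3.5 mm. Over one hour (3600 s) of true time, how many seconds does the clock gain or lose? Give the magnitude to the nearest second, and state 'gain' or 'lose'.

gain 9 s

T ∝ √L, so T'/T = √(0.67160/0.6751) = 0.997404.
In 3600 s of true time the clock registers 3600/0.997404 = 3609.4 s, so it gains 9 s.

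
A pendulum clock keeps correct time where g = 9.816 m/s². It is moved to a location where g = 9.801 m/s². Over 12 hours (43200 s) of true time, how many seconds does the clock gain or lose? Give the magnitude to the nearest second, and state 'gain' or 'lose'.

The clock's period scales as T ∝ 1/√g, so T'/T = √(9.816/9.801) = 1.00076.
In 43200 s of true time the clock registers 43200/1.00076 = 43167.0 s, so it loses 33 s.

lose 33 s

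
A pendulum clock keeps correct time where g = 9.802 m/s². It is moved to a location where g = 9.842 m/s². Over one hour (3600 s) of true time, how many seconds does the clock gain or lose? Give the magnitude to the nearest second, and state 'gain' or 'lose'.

The clock's period scales as T ∝ 1/√g, so T'/T = √(9.802/9.842) = 0.997966.
In 3600 s of true time the clock registers 3600/0.997966 = 3607.3 s, so it gains 7 s.

gain 7 s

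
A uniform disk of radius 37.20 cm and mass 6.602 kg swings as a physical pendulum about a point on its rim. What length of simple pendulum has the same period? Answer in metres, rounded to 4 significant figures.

0.5580 m

The equivalent simple-pendulum length is L_eq = I/(md), where I is about the pivot and d = 0.37200 m.
I_cm = ½mR² = 0.45681 kg·m², so I = I_cm + md² = 0.45681 + 0.91361 = 1.3704 kg·m².
L_eq = 1.3704/(6.602 × 0.37200) = 0.5580 m.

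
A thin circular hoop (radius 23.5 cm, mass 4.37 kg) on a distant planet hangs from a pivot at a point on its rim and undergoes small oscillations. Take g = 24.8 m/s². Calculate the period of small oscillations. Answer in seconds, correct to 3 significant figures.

I_cm = mr² = 0.2413 kg·m². The pivot is at distance d = 0.235 m from the centre of mass.
By the parallel-axis theorem, I = I_cm + md² = 0.2413 + 0.2413 = 0.4827 kg·m².
T = 2π√(I/(mgd)) = 2π√(0.4827/(4.37 × 24.8 × 0.235)) = 0.865 s.

0.865 s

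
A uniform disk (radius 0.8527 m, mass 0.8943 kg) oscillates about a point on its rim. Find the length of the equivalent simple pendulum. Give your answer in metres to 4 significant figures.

1.279 m

The equivalent simple-pendulum length is L_eq = I/(md), where I is about the pivot and d = 0.85270 m.
I_cm = ½mR² = 0.32512 kg·m², so I = I_cm + md² = 0.32512 + 0.65024 = 0.97536 kg·m².
L_eq = 0.97536/(0.8943 × 0.85270) = 1.279 m.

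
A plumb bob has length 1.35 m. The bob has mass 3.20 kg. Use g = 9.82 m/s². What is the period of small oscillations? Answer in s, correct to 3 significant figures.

T = 2π√(L/g) = 2π√(1.35/9.82) = 2π × 0.3708 = 2.33 s.

2.33 s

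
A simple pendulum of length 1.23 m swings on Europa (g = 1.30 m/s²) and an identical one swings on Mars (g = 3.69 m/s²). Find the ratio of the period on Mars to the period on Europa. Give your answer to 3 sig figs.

T ∝ 1/√g, so T₂/T₁ = √(g₁/g₂) = √(1.30/3.69) = 0.594.

0.594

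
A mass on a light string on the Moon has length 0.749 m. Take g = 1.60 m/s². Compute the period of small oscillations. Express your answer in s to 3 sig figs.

T = 2π√(L/g) = 2π√(0.749/1.60) = 2π × 0.6842 = 4.30 s.

4.30 s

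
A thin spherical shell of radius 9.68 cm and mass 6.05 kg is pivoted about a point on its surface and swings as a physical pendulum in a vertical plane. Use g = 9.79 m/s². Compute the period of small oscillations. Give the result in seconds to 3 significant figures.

0.807 s

I_cm = (2/3)mr² = 0.03779 kg·m². The pivot is at distance d = 0.0968 m from the centre of mass.
By the parallel-axis theorem, I = I_cm + md² = 0.03779 + 0.05669 = 0.09448 kg·m².
T = 2π√(I/(mgd)) = 2π√(0.09448/(6.05 × 9.79 × 0.0968)) = 0.807 s.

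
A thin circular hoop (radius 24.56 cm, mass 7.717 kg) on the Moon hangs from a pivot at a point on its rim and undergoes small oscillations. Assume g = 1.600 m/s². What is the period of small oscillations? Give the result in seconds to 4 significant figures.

3.481 s

I_cm = mr² = 0.46548 kg·m². The pivot is at distance d = 0.2456 m from the centre of mass.
By the parallel-axis theorem, I = I_cm + md² = 0.46548 + 0.46548 = 0.93097 kg·m².
T = 2π√(I/(mgd)) = 2π√(0.93097/(7.717 × 1.600 × 0.2456)) = 3.481 s.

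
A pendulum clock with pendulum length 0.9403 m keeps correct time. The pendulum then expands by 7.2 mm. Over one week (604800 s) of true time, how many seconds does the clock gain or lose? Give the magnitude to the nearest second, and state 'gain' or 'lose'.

T ∝ √L, so T'/T = √(0.94750/0.9403) = 1.00382.
In 604800 s of true time the clock registers 604800/1.00382 = 602497.7 s, so it loses 2302 s.

lose 2302 s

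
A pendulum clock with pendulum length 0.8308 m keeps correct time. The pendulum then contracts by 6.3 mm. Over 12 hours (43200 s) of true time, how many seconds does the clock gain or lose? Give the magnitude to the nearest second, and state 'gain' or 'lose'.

T ∝ √L, so T'/T = √(0.82450/0.8308) = 0.996201.
In 43200 s of true time the clock registers 43200/0.996201 = 43364.7 s, so it gains 165 s.

gain 165 s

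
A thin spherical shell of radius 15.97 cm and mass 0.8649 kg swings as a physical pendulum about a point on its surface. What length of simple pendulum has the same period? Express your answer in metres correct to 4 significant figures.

0.2662 m

The equivalent simple-pendulum length is L_eq = I/(md), where I is about the pivot and d = 0.15970 m.
I_cm = (2/3)mR² = 0.014706 kg·m², so I = I_cm + md² = 0.014706 + 0.022058 = 0.036764 kg·m².
L_eq = 0.036764/(0.8649 × 0.15970) = 0.2662 m.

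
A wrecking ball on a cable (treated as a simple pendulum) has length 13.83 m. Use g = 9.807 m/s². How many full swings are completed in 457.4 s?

T = 2π√(L/g) = 2π√(13.83/9.807) = 7.4614 s.
Number of complete oscillations = ⌊457.4/7.4614⌋ = ⌊61.302⌋ = 61.

61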